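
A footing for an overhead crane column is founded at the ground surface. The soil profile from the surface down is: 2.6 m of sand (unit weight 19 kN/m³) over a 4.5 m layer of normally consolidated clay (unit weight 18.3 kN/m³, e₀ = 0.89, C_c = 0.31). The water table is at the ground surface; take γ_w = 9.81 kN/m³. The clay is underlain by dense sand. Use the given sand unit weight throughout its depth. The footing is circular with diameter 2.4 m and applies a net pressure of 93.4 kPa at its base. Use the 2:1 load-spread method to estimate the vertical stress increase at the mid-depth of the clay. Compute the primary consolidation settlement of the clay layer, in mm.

Mid-depth of clay below the ground surface: z = 2.6 + 4.5/2 = 4.85 m.
Total vertical stress at mid-clay: σ_v = 19×2.6 + 18.3×2.25 = 90.575 kPa.
Pore pressure: u = 9.81×(4.85 − 0) = 47.578 kPa.
Initial effective stress: σ'_0 = σ_v − u = 90.575 − 47.578 = 42.997 kPa.
Stress increase at mid-clay by the 2:1 spreading method:
Δσ ≈ qD²/(D+z)² = 93.4×2.4²/(2.4+4.85)² = 10.235 kPa
Final effective stress: σ'_f = σ'_0 + Δσ = 42.997 + 10.235 = 53.232 kPa.
Normally consolidated clay, so the full stress increment lies on the virgin compression line:
S_c = C_c·H/(1+e₀)·log₁₀(σ'_f/σ'_0) = 0.31×4.5/(1+0.89)×log₁₀(53.232/42.997)
    = 0.7381 × 0.092735 = 0.06845 m

S_c ≈ 68.4 mm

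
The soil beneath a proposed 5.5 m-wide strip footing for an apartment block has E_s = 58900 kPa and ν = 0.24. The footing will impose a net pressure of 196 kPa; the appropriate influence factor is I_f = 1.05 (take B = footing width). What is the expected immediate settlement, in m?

S_e ≈ 0.0181 m

Immediate (elastic) settlement: S_e = q·B·(1−ν²)/E_s · I_f.
S_e = 196 × 5.5 × (1 − 0.24²) / 58900 × 1.05
    = 196 × 5.5 × 0.9424 / 58900 × 1.05
    = 0.01811 m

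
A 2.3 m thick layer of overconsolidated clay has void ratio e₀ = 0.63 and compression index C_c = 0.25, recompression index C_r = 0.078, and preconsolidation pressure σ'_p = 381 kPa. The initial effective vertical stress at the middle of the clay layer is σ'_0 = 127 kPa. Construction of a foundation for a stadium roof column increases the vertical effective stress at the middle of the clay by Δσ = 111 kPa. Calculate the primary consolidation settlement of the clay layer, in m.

S_c ≈ 0.03 m

Final effective stress: σ'_f = 127 + 111 = 238 kPa.
σ'_f = 238 ≤ σ'_p = 381 kPa, so the clay remains overconsolidated and only the recompression index applies:
S_c = C_r·H/(1+e₀)·log₁₀(σ'_f/σ'_0) = 0.078×2.3/1.63×log₁₀(238/127)
    = 0.11006 × 0.27277 = 0.03002 m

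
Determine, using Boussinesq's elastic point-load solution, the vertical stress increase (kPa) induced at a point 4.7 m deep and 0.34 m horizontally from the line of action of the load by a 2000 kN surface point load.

Δσ_z ≈ 42.7 kPa

Boussinesq vertical stress below a point load on an elastic half-space:
Δσ_z = 3P/(2πz²) · [1 + (r/z)²]^(−5/2)
r/z = 0.34/4.7 = 0.07234; [1+(r/z)²]^(−5/2) = 0.98704.
Δσ_z = 3×2000/(2π×4.7²) × 0.98704 = 43.229 × 0.98704 = 42.67 kPa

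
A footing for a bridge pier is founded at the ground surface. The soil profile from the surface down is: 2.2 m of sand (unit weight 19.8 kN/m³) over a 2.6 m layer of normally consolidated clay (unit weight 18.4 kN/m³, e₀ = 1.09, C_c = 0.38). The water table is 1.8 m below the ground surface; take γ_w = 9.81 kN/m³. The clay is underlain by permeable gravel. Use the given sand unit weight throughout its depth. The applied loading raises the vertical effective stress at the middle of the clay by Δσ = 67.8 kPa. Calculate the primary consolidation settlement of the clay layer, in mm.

Mid-depth of clay below the ground surface: z = 2.2 + 2.6/2 = 3.5 m.
Total vertical stress at mid-clay: σ_v = 19.8×2.2 + 18.4×1.3 = 67.48 kPa.
Pore pressure: u = 9.81×(3.5 − 1.8) = 16.677 kPa.
Initial effective stress: σ'_0 = σ_v − u = 67.48 − 16.677 = 50.803 kPa.
Final effective stress: σ'_f = σ'_0 + Δσ = 50.803 + 67.8 = 118.6 kPa.
Normally consolidated clay, so the full stress increment lies on the virgin compression line:
S_c = C_c·H/(1+e₀)·log₁₀(σ'_f/σ'_0) = 0.38×2.6/(1+1.09)×log₁₀(118.6/50.803)
    = 0.47273 × 0.3682 = 0.1741 m

S_c ≈ 174 mm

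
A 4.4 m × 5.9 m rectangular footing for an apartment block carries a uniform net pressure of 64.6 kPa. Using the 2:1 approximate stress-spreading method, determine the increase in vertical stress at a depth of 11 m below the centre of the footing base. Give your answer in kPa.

By the 2:1 method the load spreads at 1 horizontal : 2 vertical, so at depth z the loaded area has grown by z in each plan dimension:
Δσ = qBL/((B+z)(L+z)) = 64.6×4.4×5.9/((4.4+11)(5.9+11)) = 6.4436 kPa

Δσ_z ≈ 6.44 kPa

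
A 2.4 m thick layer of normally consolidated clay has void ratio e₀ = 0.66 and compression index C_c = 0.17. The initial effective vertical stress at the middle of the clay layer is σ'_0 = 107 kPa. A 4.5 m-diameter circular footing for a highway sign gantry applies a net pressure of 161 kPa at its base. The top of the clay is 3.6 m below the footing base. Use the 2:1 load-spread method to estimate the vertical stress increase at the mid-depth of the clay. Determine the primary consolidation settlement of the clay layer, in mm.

S_c ≈ 32.2 mm

Mid-depth of clay below the footing base: z = 3.6 + 2.4/2 = 4.8 m.
Stress increase at mid-clay by the 2:1 spreading method:
Δσ ≈ qD²/(D+z)² = 161×4.5²/(4.5+4.8)² = 37.695 kPa
Final effective stress: σ'_f = σ'_0 + Δσ = 107 + 37.695 = 144.69 kPa.
Normally consolidated clay, so the full stress increment lies on the virgin compression line:
S_c = C_c·H/(1+e₀)·log₁₀(σ'_f/σ'_0) = 0.17×2.4/(1+0.66)×log₁₀(144.69/107)
    = 0.24578 × 0.13105 = 0.03221 m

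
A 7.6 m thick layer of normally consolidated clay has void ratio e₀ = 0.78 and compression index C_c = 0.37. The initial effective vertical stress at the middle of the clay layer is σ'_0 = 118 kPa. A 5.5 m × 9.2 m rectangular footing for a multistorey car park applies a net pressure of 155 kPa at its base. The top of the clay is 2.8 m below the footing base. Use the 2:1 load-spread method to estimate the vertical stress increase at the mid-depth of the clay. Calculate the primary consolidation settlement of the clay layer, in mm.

S_c ≈ 205 mm

Mid-depth of clay below the footing base: z = 2.8 + 7.6/2 = 6.6 m.
Stress increase at mid-clay by the 2:1 spreading method:
Δσ = qBL/((B+z)(L+z)) = 155×5.5×9.2/((5.5+6.6)(9.2+6.6)) = 41.024 kPa
Final effective stress: σ'_f = σ'_0 + Δσ = 118 + 41.024 = 159.02 kPa.
Normally consolidated clay, so the full stress increment lies on the virgin compression line:
S_c = C_c·H/(1+e₀)·log₁₀(σ'_f/σ'_0) = 0.37×7.6/(1+0.78)×log₁₀(159.02/118)
    = 1.5798 × 0.12957 = 0.2047 m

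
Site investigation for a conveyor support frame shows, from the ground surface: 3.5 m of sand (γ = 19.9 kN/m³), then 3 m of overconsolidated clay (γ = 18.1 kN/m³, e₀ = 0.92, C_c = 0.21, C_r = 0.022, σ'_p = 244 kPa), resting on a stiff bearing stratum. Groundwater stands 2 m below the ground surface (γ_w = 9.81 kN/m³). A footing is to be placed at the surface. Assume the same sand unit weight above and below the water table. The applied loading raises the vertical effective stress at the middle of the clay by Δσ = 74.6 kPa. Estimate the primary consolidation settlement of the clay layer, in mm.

S_c ≈ 11.1 mm

Mid-depth of clay below the ground surface: z = 3.5 + 3/2 = 5 m.
Total vertical stress at mid-clay: σ_v = 19.9×3.5 + 18.1×1.5 = 96.8 kPa.
Pore pressure: u = 9.81×(5 − 2) = 29.43 kPa.
Initial effective stress: σ'_0 = σ_v − u = 96.8 − 29.43 = 67.37 kPa.
Final effective stress: σ'_f = 67.37 + 74.6 = 141.97 kPa.
σ'_f = 141.97 ≤ σ'_p = 244 kPa, so the clay remains overconsolidated and only the recompression index applies:
S_c = C_r·H/(1+e₀)·log₁₀(σ'_f/σ'_0) = 0.022×3/1.92×log₁₀(141.97/67.37)
    = 0.034375 × 0.32373 = 0.01113 m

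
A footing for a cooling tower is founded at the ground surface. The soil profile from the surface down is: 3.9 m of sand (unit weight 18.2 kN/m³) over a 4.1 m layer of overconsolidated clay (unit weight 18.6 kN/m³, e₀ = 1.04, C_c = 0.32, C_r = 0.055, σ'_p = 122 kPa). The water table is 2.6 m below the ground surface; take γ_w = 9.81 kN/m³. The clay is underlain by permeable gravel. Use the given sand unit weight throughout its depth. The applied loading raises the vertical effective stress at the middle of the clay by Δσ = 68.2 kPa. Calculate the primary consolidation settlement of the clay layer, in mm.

S_c ≈ 69.7 mm

Mid-depth of clay below the ground surface: z = 3.9 + 4.1/2 = 5.95 m.
Total vertical stress at mid-clay: σ_v = 18.2×3.9 + 18.6×2.05 = 109.11 kPa.
Pore pressure: u = 9.81×(5.95 − 2.6) = 32.864 kPa.
Initial effective stress: σ'_0 = σ_v − u = 109.11 − 32.864 = 76.246 kPa.
Final effective stress: σ'_f = 76.246 + 68.2 = 144.45 kPa.
σ'_f = 144.45 > σ'_p = 122 kPa, so the stress path crosses the preconsolidation pressure — recompression up to σ'_p, then virgin compression beyond:
S_c = H/(1+e₀)·[C_r·log₁₀(σ'_p/σ'_0) + C_c·log₁₀(σ'_f/σ'_p)]
    = 4.1/2.04 × [0.055×log₁₀(122/76.246) + 0.32×log₁₀(144.45/122)]
    = 2.0098 × [0.011228 + 0.023474] = 0.06974 m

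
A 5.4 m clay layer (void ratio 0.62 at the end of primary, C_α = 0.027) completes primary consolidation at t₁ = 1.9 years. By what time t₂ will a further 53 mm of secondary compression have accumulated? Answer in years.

t₂ ≈ 7.37 years

S_s = C_α·H/(1+e_p)·log₁₀(t₂/t₁) ⇒ log₁₀(t₂/t₁) = S_s·(1+e_p)/(C_α·H).
log₁₀(t₂/t₁) = 0.053 × (1+0.62) / (0.027×5.4) = 0.5889
t₂ = t₁ × 10^0.5889 = 1.9 × 3.881 = 7.373 years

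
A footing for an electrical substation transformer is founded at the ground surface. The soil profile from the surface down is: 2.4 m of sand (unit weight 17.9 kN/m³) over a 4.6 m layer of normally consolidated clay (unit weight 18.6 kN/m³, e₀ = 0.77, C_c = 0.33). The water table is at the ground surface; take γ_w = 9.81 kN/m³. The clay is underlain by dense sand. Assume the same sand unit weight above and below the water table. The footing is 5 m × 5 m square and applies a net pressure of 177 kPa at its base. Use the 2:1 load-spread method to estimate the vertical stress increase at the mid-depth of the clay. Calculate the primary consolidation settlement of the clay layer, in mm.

Mid-depth of clay below the ground surface: z = 2.4 + 4.6/2 = 4.7 m.
Total vertical stress at mid-clay: σ_v = 17.9×2.4 + 18.6×2.3 = 85.74 kPa.
Pore pressure: u = 9.81×(4.7 − 0) = 46.107 kPa.
Initial effective stress: σ'_0 = σ_v − u = 85.74 − 46.107 = 39.633 kPa.
Stress increase at mid-clay by the 2:1 spreading method:
Δσ = qBL/((B+z)(L+z)) = 177×5×5/((5+4.7)(5+4.7)) = 47.029 kPa
Final effective stress: σ'_f = σ'_0 + Δσ = 39.633 + 47.029 = 86.662 kPa.
Normally consolidated clay, so the full stress increment lies on the virgin compression line:
S_c = C_c·H/(1+e₀)·log₁₀(σ'_f/σ'_0) = 0.33×4.6/(1+0.77)×log₁₀(86.662/39.633)
    = 0.85763 × 0.33977 = 0.2914 m

S_c ≈ 291 mm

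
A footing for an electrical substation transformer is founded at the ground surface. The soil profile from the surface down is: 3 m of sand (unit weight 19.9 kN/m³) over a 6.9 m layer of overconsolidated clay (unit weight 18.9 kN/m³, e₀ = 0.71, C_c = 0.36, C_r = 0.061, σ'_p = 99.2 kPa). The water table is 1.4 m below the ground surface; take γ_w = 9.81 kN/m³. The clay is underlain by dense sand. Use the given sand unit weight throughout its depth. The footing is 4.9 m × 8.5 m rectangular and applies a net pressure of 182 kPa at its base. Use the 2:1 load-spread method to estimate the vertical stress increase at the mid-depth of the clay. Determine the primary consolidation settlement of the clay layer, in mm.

S_c ≈ 150 mm

Mid-depth of clay below the ground surface: z = 3 + 6.9/2 = 6.45 m.
Total vertical stress at mid-clay: σ_v = 19.9×3 + 18.9×3.45 = 124.91 kPa.
Pore pressure: u = 9.81×(6.45 − 1.4) = 49.541 kPa.
Initial effective stress: σ'_0 = σ_v − u = 124.91 − 49.541 = 75.369 kPa.
Stress increase at mid-clay by the 2:1 spreading method:
Δσ = qBL/((B+z)(L+z)) = 182×4.9×8.5/((4.9+6.45)(8.5+6.45)) = 44.673 kPa
Final effective stress: σ'_f = 75.369 + 44.673 = 120.04 kPa.
σ'_f = 120.04 > σ'_p = 99.2 kPa, so the stress path crosses the preconsolidation pressure — recompression up to σ'_p, then virgin compression beyond:
S_c = H/(1+e₀)·[C_r·log₁₀(σ'_p/σ'_0) + C_c·log₁₀(σ'_f/σ'_p)]
    = 6.9/1.71 × [0.061×log₁₀(99.2/75.369) + 0.36×log₁₀(120.04/99.2)]
    = 4.0351 × [0.0072785 + 0.029813] = 0.1497 m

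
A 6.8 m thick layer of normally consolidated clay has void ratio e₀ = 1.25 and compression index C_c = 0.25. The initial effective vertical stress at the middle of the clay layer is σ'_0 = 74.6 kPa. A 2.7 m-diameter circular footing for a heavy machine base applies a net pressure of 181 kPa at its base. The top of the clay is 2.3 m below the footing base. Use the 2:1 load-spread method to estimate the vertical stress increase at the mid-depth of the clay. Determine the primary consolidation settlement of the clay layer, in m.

S_c ≈ 0.0734 m

Mid-depth of clay below the footing base: z = 2.3 + 6.8/2 = 5.7 m.
Stress increase at mid-clay by the 2:1 spreading method:
Δσ ≈ qD²/(D+z)² = 181×2.7²/(2.7+5.7)² = 18.7 kPa
Final effective stress: σ'_f = σ'_0 + Δσ = 74.6 + 18.7 = 93.3 kPa.
Normally consolidated clay, so the full stress increment lies on the virgin compression line:
S_c = C_c·H/(1+e₀)·log₁₀(σ'_f/σ'_0) = 0.25×6.8/(1+1.25)×log₁₀(93.3/74.6)
    = 0.75556 × 0.097143 = 0.0734 m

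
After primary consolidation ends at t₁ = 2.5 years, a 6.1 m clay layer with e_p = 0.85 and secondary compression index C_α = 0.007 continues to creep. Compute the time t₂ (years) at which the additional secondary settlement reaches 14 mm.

S_s = C_α·H/(1+e_p)·log₁₀(t₂/t₁) ⇒ log₁₀(t₂/t₁) = S_s·(1+e_p)/(C_α·H).
log₁₀(t₂/t₁) = 0.014 × (1+0.85) / (0.007×6.1) = 0.6066
t₂ = t₁ × 10^0.6066 = 2.5 × 4.042 = 10.1 years

t₂ ≈ 10.1 years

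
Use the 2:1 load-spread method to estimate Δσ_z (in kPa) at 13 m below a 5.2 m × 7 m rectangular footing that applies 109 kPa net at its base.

Δσ_z ≈ 10.9 kPa

By the 2:1 method the load spreads at 1 horizontal : 2 vertical, so at depth z the loaded area has grown by z in each plan dimension:
Δσ = qBL/((B+z)(L+z)) = 109×5.2×7/((5.2+13)(7+13)) = 10.9 kPa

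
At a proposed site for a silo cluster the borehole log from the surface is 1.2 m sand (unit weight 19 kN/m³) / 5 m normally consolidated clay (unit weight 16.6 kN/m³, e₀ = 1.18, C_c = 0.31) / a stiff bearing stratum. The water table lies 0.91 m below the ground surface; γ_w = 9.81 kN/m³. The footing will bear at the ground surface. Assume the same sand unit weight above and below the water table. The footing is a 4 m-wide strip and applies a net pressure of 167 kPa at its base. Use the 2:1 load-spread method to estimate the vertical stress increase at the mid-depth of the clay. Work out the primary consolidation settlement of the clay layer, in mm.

S_c ≈ 373 mm

Mid-depth of clay below the ground surface: z = 1.2 + 5/2 = 3.7 m.
Total vertical stress at mid-clay: σ_v = 19×1.2 + 16.6×2.5 = 64.3 kPa.
Pore pressure: u = 9.81×(3.7 − 0.91) = 27.37 kPa.
Initial effective stress: σ'_0 = σ_v − u = 64.3 − 27.37 = 36.93 kPa.
Stress increase at mid-clay by the 2:1 spreading method:
Δσ = qB/(B+z) = 167×4/(4+3.7) = 86.753 kPa
Final effective stress: σ'_f = σ'_0 + Δσ = 36.93 + 86.753 = 123.68 kPa.
Normally consolidated clay, so the full stress increment lies on the virgin compression line:
S_c = C_c·H/(1+e₀)·log₁₀(σ'_f/σ'_0) = 0.31×5/(1+1.18)×log₁₀(123.68/36.93)
    = 0.71101 × 0.52492 = 0.3732 m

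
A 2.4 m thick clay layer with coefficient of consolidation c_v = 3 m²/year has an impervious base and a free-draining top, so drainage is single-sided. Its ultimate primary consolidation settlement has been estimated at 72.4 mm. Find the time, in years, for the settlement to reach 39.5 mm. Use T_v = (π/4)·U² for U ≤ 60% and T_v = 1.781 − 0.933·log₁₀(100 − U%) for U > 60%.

t ≈ 0.449 years

Drainage path length: H_d = H = 2.4 m (single drainage).
U = S(t)/S_ult = 39.5/72.4 = 0.5456.
U ≤ 60%: T_v = (π/4)·U² = (π/4)×0.54558² = 0.23378.
t = T_v·H_d²/c_v = 0.23378×2.4²/3 = 0.4489 years.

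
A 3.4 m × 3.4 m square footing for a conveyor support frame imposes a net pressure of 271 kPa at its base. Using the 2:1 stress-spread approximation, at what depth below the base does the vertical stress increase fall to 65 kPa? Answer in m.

2:1 spreading — at depth z the loaded area has grown by z in each plan dimension:
qB²/(B+z)² = Δσ_z ⇒ z = B(√(q/Δσ_z) − 1) = 3.4×(√(271/65) − 1) = 3.542 m

z ≈ 3.54 m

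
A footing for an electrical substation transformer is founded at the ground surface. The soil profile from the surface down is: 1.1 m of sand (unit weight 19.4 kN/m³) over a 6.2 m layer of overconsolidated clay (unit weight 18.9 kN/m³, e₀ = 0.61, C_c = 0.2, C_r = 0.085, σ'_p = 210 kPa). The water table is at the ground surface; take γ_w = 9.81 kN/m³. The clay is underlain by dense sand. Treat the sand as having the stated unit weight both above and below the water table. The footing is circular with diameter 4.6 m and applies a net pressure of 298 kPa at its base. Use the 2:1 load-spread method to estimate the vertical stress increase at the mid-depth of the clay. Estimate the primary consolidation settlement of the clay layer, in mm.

Mid-depth of clay below the ground surface: z = 1.1 + 6.2/2 = 4.2 m.
Total vertical stress at mid-clay: σ_v = 19.4×1.1 + 18.9×3.1 = 79.93 kPa.
Pore pressure: u = 9.81×(4.2 − 0) = 41.202 kPa.
Initial effective stress: σ'_0 = σ_v − u = 79.93 − 41.202 = 38.728 kPa.
Stress increase at mid-clay by the 2:1 spreading method:
Δσ ≈ qD²/(D+z)² = 298×4.6²/(4.6+4.2)² = 81.427 kPa
Final effective stress: σ'_f = 38.728 + 81.427 = 120.16 kPa.
σ'_f = 120.16 ≤ σ'_p = 210 kPa, so the clay remains overconsolidated and only the recompression index applies:
S_c = C_r·H/(1+e₀)·log₁₀(σ'_f/σ'_0) = 0.085×6.2/1.61×log₁₀(120.16/38.728)
    = 0.32733 × 0.49173 = 0.161 m

S_c ≈ 161 mm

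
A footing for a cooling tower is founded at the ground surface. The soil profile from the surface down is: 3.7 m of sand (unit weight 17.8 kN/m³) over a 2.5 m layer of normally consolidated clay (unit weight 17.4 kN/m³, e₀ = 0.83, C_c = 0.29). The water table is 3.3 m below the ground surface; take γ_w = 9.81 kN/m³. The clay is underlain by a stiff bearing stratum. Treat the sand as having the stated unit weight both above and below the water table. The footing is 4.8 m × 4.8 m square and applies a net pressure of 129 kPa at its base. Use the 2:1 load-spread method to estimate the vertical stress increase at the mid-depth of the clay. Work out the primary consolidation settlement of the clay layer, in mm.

Mid-depth of clay below the ground surface: z = 3.7 + 2.5/2 = 4.95 m.
Total vertical stress at mid-clay: σ_v = 17.8×3.7 + 17.4×1.25 = 87.61 kPa.
Pore pressure: u = 9.81×(4.95 − 3.3) = 16.186 kPa.
Initial effective stress: σ'_0 = σ_v − u = 87.61 − 16.186 = 71.424 kPa.
Stress increase at mid-clay by the 2:1 spreading method:
Δσ = qBL/((B+z)(L+z)) = 129×4.8×4.8/((4.8+4.95)(4.8+4.95)) = 31.265 kPa
Final effective stress: σ'_f = σ'_0 + Δσ = 71.424 + 31.265 = 102.69 kPa.
Normally consolidated clay, so the full stress increment lies on the virgin compression line:
S_c = C_c·H/(1+e₀)·log₁₀(σ'_f/σ'_0) = 0.29×2.5/(1+0.83)×log₁₀(102.69/71.424)
    = 0.39617 × 0.15768 = 0.06247 m

S_c ≈ 62.5 mm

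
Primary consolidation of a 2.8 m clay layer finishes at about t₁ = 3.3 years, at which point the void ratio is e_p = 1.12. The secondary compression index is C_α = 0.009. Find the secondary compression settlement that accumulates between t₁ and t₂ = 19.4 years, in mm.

Secondary compression: S_s = C_α·H/(1+e_p)·log₁₀(t₂/t₁)
S_s = 0.009×2.8/(1+1.12)×log₁₀(19.4/3.3)
    = 0.01189 × 0.7693 = 0.009144 m

S_s ≈ 9.14 mm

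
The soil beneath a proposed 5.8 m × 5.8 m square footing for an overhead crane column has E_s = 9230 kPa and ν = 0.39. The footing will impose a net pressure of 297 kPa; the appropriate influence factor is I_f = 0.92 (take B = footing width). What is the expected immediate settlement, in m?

Immediate (elastic) settlement: S_e = q·B·(1−ν²)/E_s · I_f.
S_e = 297 × 5.8 × (1 − 0.39²) / 9230 × 0.92
    = 297 × 5.8 × 0.8479 / 9230 × 0.92
    = 0.1456 m

S_e ≈ 0.146 m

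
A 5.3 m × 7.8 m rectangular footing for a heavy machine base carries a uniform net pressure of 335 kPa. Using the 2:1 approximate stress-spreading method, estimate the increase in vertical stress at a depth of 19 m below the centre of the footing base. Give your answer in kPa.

By the 2:1 method the load spreads at 1 horizontal : 2 vertical, so at depth z the loaded area has grown by z in each plan dimension:
Δσ = qBL/((B+z)(L+z)) = 335×5.3×7.8/((5.3+19)(7.8+19)) = 21.265 kPa

Δσ_z ≈ 21.3 kPa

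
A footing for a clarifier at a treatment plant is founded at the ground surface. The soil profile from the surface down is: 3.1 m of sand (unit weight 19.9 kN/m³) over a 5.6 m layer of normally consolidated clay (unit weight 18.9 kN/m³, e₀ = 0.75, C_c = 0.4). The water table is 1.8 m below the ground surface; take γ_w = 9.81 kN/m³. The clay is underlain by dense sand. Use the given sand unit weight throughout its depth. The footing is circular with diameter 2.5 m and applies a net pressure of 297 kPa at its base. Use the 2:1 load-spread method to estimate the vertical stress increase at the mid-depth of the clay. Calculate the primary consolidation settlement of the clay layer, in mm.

S_c ≈ 168 mm

Mid-depth of clay below the ground surface: z = 3.1 + 5.6/2 = 5.9 m.
Total vertical stress at mid-clay: σ_v = 19.9×3.1 + 18.9×2.8 = 114.61 kPa.
Pore pressure: u = 9.81×(5.9 − 1.8) = 40.221 kPa.
Initial effective stress: σ'_0 = σ_v − u = 114.61 − 40.221 = 74.389 kPa.
Stress increase at mid-clay by the 2:1 spreading method:
Δσ ≈ qD²/(D+z)² = 297×2.5²/(2.5+5.9)² = 26.307 kPa
Final effective stress: σ'_f = σ'_0 + Δσ = 74.389 + 26.307 = 100.7 kPa.
Normally consolidated clay, so the full stress increment lies on the virgin compression line:
S_c = C_c·H/(1+e₀)·log₁₀(σ'_f/σ'_0) = 0.4×5.6/(1+0.75)×log₁₀(100.7/74.389)
    = 1.28 × 0.13152 = 0.1683 m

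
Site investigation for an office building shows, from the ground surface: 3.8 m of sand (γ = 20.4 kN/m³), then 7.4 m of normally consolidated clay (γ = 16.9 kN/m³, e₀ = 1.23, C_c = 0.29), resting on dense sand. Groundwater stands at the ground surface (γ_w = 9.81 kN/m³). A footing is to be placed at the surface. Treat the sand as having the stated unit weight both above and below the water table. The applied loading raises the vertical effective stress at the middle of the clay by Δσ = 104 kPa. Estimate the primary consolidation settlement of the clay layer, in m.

Mid-depth of clay below the ground surface: z = 3.8 + 7.4/2 = 7.5 m.
Total vertical stress at mid-clay: σ_v = 20.4×3.8 + 16.9×3.7 = 140.05 kPa.
Pore pressure: u = 9.81×(7.5 − 0) = 73.575 kPa.
Initial effective stress: σ'_0 = σ_v − u = 140.05 − 73.575 = 66.475 kPa.
Final effective stress: σ'_f = σ'_0 + Δσ = 66.475 + 104 = 170.47 kPa.
Normally consolidated clay, so the full stress increment lies on the virgin compression line:
S_c = C_c·H/(1+e₀)·log₁₀(σ'_f/σ'_0) = 0.29×7.4/(1+1.23)×log₁₀(170.47/66.475)
    = 0.96233 × 0.40899 = 0.3936 m

S_c ≈ 0.394 m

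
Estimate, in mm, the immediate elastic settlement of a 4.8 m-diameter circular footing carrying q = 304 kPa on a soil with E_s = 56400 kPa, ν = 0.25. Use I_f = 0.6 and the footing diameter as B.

S_e ≈ 14.6 mm

Immediate (elastic) settlement: S_e = q·B·(1−ν²)/E_s · I_f.
S_e = 304 × 4.8 × (1 − 0.25²) / 56400 × 0.6
    = 304 × 4.8 × 0.9375 / 56400 × 0.6
    = 0.01455 m = 14.55 mm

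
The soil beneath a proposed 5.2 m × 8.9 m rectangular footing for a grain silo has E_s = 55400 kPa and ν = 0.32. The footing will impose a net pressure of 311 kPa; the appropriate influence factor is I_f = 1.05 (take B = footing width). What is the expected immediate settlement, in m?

Immediate (elastic) settlement: S_e = q·B·(1−ν²)/E_s · I_f.
S_e = 311 × 5.2 × (1 − 0.32²) / 55400 × 1.05
    = 311 × 5.2 × 0.8976 / 55400 × 1.05
    = 0.02751 m

S_e ≈ 0.0275 m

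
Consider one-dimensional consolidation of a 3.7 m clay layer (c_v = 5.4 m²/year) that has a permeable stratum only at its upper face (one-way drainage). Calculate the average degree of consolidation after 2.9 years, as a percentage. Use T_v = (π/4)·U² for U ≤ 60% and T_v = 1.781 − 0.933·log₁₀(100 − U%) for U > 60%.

Drainage path length: H_d = H = 3.7 m (single drainage).
T_v = c_v·t/H_d² = 5.4×2.9/3.7² = 1.1439.
T_v = 1.1439 corresponds to the U > 60% branch:
U = 1 − 10^((1.781 − T_v)/0.933)/100 = 0.9518

U ≈ 95.2 %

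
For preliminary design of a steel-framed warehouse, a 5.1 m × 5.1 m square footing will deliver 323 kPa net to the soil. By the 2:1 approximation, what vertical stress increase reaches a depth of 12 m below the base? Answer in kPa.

By the 2:1 method the load spreads at 1 horizontal : 2 vertical, so at depth z the loaded area has grown by z in each plan dimension:
Δσ = qBL/((B+z)(L+z)) = 323×5.1×5.1/((5.1+12)(5.1+12)) = 28.731 kPa

Δσ_z ≈ 28.7 kPa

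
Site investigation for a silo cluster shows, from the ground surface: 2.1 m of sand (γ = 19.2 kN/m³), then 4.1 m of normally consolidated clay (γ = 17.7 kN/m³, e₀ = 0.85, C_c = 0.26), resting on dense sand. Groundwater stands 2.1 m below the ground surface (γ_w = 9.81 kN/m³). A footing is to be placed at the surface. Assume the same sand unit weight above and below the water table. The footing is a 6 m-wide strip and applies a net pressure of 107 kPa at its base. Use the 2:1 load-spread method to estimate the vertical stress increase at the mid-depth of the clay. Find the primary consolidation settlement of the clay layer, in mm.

S_c ≈ 188 mm

Mid-depth of clay below the ground surface: z = 2.1 + 4.1/2 = 4.15 m.
Total vertical stress at mid-clay: σ_v = 19.2×2.1 + 17.7×2.05 = 76.605 kPa.
Pore pressure: u = 9.81×(4.15 − 2.1) = 20.11 kPa.
Initial effective stress: σ'_0 = σ_v − u = 76.605 − 20.11 = 56.495 kPa.
Stress increase at mid-clay by the 2:1 spreading method:
Δσ = qB/(B+z) = 107×6/(6+4.15) = 63.251 kPa
Final effective stress: σ'_f = σ'_0 + Δσ = 56.495 + 63.251 = 119.75 kPa.
Normally consolidated clay, so the full stress increment lies on the virgin compression line:
S_c = C_c·H/(1+e₀)·log₁₀(σ'_f/σ'_0) = 0.26×4.1/(1+0.85)×log₁₀(119.75/56.495)
    = 0.57622 × 0.32627 = 0.188 m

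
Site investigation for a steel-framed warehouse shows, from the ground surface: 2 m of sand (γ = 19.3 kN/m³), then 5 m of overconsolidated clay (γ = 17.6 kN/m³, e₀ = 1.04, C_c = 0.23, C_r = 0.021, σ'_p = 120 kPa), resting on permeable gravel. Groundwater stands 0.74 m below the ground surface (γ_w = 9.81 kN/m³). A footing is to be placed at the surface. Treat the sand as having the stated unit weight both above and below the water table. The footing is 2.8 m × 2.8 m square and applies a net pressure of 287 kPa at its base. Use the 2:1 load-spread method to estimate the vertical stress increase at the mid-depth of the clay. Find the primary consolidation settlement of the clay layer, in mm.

S_c ≈ 14.6 mm

Mid-depth of clay below the ground surface: z = 2 + 5/2 = 4.5 m.
Total vertical stress at mid-clay: σ_v = 19.3×2 + 17.6×2.5 = 82.6 kPa.
Pore pressure: u = 9.81×(4.5 − 0.74) = 36.886 kPa.
Initial effective stress: σ'_0 = σ_v − u = 82.6 − 36.886 = 45.714 kPa.
Stress increase at mid-clay by the 2:1 spreading method:
Δσ = qBL/((B+z)(L+z)) = 287×2.8×2.8/((2.8+4.5)(2.8+4.5)) = 42.223 kPa
Final effective stress: σ'_f = 45.714 + 42.223 = 87.937 kPa.
σ'_f = 87.937 ≤ σ'_p = 120 kPa, so the clay remains overconsolidated and only the recompression index applies:
S_c = C_r·H/(1+e₀)·log₁₀(σ'_f/σ'_0) = 0.021×5/2.04×log₁₀(87.937/45.714)
    = 0.051471 × 0.28412 = 0.01462 m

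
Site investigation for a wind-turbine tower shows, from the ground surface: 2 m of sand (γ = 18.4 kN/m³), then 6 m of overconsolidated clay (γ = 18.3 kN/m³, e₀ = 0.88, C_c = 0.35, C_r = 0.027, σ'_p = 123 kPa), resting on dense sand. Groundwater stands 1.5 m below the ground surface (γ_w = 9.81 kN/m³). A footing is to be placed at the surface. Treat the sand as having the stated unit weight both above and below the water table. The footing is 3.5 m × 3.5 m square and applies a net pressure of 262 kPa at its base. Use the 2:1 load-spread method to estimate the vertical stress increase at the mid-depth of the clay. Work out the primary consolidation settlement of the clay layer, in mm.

Mid-depth of clay below the ground surface: z = 2 + 6/2 = 5 m.
Total vertical stress at mid-clay: σ_v = 18.4×2 + 18.3×3 = 91.7 kPa.
Pore pressure: u = 9.81×(5 − 1.5) = 34.335 kPa.
Initial effective stress: σ'_0 = σ_v − u = 91.7 − 34.335 = 57.365 kPa.
Stress increase at mid-clay by the 2:1 spreading method:
Δσ = qBL/((B+z)(L+z)) = 262×3.5×3.5/((3.5+5)(3.5+5)) = 44.422 kPa
Final effective stress: σ'_f = 57.365 + 44.422 = 101.79 kPa.
σ'_f = 101.79 ≤ σ'_p = 123 kPa, so the clay remains overconsolidated and only the recompression index applies:
S_c = C_r·H/(1+e₀)·log₁₀(σ'_f/σ'_0) = 0.027×6/1.88×log₁₀(101.79/57.365)
    = 0.08617 × 0.24906 = 0.02146 m

S_c ≈ 21.5 mm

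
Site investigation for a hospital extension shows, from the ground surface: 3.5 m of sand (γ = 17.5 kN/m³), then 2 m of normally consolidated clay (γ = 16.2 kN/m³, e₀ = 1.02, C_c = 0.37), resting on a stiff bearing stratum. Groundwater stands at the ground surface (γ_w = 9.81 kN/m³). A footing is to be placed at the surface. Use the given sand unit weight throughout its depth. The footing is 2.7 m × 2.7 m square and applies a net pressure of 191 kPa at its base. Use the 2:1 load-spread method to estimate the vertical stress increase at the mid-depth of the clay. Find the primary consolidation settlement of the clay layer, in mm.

Mid-depth of clay below the ground surface: z = 3.5 + 2/2 = 4.5 m.
Total vertical stress at mid-clay: σ_v = 17.5×3.5 + 16.2×1 = 77.45 kPa.
Pore pressure: u = 9.81×(4.5 − 0) = 44.145 kPa.
Initial effective stress: σ'_0 = σ_v − u = 77.45 − 44.145 = 33.305 kPa.
Stress increase at mid-clay by the 2:1 spreading method:
Δσ = qBL/((B+z)(L+z)) = 191×2.7×2.7/((2.7+4.5)(2.7+4.5)) = 26.859 kPa
Final effective stress: σ'_f = σ'_0 + Δσ = 33.305 + 26.859 = 60.164 kPa.
Normally consolidated clay, so the full stress increment lies on the virgin compression line:
S_c = C_c·H/(1+e₀)·log₁₀(σ'_f/σ'_0) = 0.37×2/(1+1.02)×log₁₀(60.164/33.305)
    = 0.36634 × 0.25683 = 0.09409 m

S_c ≈ 94.1 mm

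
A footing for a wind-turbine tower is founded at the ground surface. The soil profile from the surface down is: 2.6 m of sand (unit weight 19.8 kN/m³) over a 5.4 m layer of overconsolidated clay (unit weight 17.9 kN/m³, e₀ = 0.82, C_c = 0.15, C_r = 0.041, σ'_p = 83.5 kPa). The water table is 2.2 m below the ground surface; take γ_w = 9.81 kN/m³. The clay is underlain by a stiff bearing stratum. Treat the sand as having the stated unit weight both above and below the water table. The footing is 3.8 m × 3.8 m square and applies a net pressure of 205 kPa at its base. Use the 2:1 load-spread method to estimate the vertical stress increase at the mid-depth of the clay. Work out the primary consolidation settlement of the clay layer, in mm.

Mid-depth of clay below the ground surface: z = 2.6 + 5.4/2 = 5.3 m.
Total vertical stress at mid-clay: σ_v = 19.8×2.6 + 17.9×2.7 = 99.81 kPa.
Pore pressure: u = 9.81×(5.3 − 2.2) = 30.411 kPa.
Initial effective stress: σ'_0 = σ_v − u = 99.81 − 30.411 = 69.399 kPa.
Stress increase at mid-clay by the 2:1 spreading method:
Δσ = qBL/((B+z)(L+z)) = 205×3.8×3.8/((3.8+5.3)(3.8+5.3)) = 35.747 kPa
Final effective stress: σ'_f = 69.399 + 35.747 = 105.15 kPa.
σ'_f = 105.15 > σ'_p = 83.5 kPa, so the stress path crosses the preconsolidation pressure — recompression up to σ'_p, then virgin compression beyond:
S_c = H/(1+e₀)·[C_r·log₁₀(σ'_p/σ'_0) + C_c·log₁₀(σ'_f/σ'_p)]
    = 5.4/1.82 × [0.041×log₁₀(83.5/69.399) + 0.15×log₁₀(105.15/83.5)]
    = 2.967 × [0.0032937 + 0.015018] = 0.05433 m

S_c ≈ 54.3 mm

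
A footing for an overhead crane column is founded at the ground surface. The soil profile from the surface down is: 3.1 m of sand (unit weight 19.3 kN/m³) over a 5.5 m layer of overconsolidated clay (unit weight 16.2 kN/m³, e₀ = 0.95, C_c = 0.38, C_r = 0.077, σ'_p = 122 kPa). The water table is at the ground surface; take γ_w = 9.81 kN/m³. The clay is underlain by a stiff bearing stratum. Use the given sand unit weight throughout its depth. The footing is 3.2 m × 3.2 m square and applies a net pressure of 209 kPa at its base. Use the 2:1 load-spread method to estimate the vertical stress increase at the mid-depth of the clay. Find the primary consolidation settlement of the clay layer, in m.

Mid-depth of clay below the ground surface: z = 3.1 + 5.5/2 = 5.85 m.
Total vertical stress at mid-clay: σ_v = 19.3×3.1 + 16.2×2.75 = 104.38 kPa.
Pore pressure: u = 9.81×(5.85 − 0) = 57.389 kPa.
Initial effective stress: σ'_0 = σ_v − u = 104.38 − 57.389 = 46.991 kPa.
Stress increase at mid-clay by the 2:1 spreading method:
Δσ = qBL/((B+z)(L+z)) = 209×3.2×3.2/((3.2+5.85)(3.2+5.85)) = 26.131 kPa
Final effective stress: σ'_f = 46.991 + 26.131 = 73.122 kPa.
σ'_f = 73.122 ≤ σ'_p = 122 kPa, so the clay remains overconsolidated and only the recompression index applies:
S_c = C_r·H/(1+e₀)·log₁₀(σ'_f/σ'_0) = 0.077×5.5/1.95×log₁₀(73.122/46.991)
    = 0.21718 × 0.19203 = 0.0417 m

S_c ≈ 0.0417 m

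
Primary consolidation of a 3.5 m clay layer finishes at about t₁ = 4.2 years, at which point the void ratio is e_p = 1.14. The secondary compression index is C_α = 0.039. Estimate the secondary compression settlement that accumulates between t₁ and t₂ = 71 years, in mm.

S_s ≈ 78.3 mm

Secondary compression: S_s = C_α·H/(1+e_p)·log₁₀(t₂/t₁)
S_s = 0.039×3.5/(1+1.14)×log₁₀(71/4.2)
    = 0.06379 × 1.228 = 0.07833 m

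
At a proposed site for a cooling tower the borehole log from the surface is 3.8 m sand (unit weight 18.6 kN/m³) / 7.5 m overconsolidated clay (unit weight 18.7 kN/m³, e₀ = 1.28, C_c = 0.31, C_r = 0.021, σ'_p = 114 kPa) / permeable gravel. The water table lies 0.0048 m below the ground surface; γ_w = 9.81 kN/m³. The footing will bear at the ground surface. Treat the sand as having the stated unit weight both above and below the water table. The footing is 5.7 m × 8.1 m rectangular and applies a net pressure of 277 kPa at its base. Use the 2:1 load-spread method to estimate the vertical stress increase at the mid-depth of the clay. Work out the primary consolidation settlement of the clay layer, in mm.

S_c ≈ 69 mm

Mid-depth of clay below the ground surface: z = 3.8 + 7.5/2 = 7.55 m.
Total vertical stress at mid-clay: σ_v = 18.6×3.8 + 18.7×3.75 = 140.81 kPa.
Pore pressure: u = 9.81×(7.55 − 0.0048) = 74.016 kPa.
Initial effective stress: σ'_0 = σ_v − u = 140.81 − 74.016 = 66.794 kPa.
Stress increase at mid-clay by the 2:1 spreading method:
Δσ = qBL/((B+z)(L+z)) = 277×5.7×8.1/((5.7+7.55)(8.1+7.55)) = 61.675 kPa
Final effective stress: σ'_f = 66.794 + 61.675 = 128.47 kPa.
σ'_f = 128.47 > σ'_p = 114 kPa, so the stress path crosses the preconsolidation pressure — recompression up to σ'_p, then virgin compression beyond:
S_c = H/(1+e₀)·[C_r·log₁₀(σ'_p/σ'_0) + C_c·log₁₀(σ'_f/σ'_p)]
    = 7.5/2.28 × [0.021×log₁₀(114/66.794) + 0.31×log₁₀(128.47/114)]
    = 3.2895 × [0.0048755 + 0.016088] = 0.06896 m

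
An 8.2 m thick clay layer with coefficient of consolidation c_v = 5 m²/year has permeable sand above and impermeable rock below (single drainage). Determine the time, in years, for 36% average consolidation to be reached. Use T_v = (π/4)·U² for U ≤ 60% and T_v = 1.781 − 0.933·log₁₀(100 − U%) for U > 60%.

Drainage path length: H_d = H = 8.2 m (single drainage).
U ≤ 60%: T_v = (π/4)·U² = (π/4)×0.36² = 0.10179.
t = T_v·H_d²/c_v = 0.10179×8.2²/5 = 1.369 years.

t ≈ 1.37 years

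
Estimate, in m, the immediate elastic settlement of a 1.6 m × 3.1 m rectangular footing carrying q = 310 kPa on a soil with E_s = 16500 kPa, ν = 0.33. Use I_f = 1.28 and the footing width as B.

Immediate (elastic) settlement: S_e = q·B·(1−ν²)/E_s · I_f.
S_e = 310 × 1.6 × (1 − 0.33²) / 16500 × 1.28
    = 310 × 1.6 × 0.8911 / 16500 × 1.28
    = 0.03429 m

S_e ≈ 0.0343 m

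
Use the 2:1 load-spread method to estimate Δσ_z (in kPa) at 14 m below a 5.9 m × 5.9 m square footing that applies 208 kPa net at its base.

Δσ_z ≈ 18.3 kPa

By the 2:1 method the load spreads at 1 horizontal : 2 vertical, so at depth z the loaded area has grown by z in each plan dimension:
Δσ = qBL/((B+z)(L+z)) = 208×5.9×5.9/((5.9+14)(5.9+14)) = 18.284 kPa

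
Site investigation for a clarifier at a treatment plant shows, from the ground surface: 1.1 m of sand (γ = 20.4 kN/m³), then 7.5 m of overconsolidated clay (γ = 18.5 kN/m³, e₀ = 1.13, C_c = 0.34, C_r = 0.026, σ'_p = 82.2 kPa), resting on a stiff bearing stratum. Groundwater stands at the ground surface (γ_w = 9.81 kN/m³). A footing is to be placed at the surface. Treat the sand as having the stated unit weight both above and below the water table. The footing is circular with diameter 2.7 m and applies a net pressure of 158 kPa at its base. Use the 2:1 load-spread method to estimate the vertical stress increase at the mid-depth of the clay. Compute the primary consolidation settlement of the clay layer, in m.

S_c ≈ 0.015 m

Mid-depth of clay below the ground surface: z = 1.1 + 7.5/2 = 4.85 m.
Total vertical stress at mid-clay: σ_v = 20.4×1.1 + 18.5×3.75 = 91.815 kPa.
Pore pressure: u = 9.81×(4.85 − 0) = 47.578 kPa.
Initial effective stress: σ'_0 = σ_v − u = 91.815 − 47.578 = 44.237 kPa.
Stress increase at mid-clay by the 2:1 spreading method:
Δσ ≈ qD²/(D+z)² = 158×2.7²/(2.7+4.85)² = 20.206 kPa
Final effective stress: σ'_f = 44.237 + 20.206 = 64.443 kPa.
σ'_f = 64.443 ≤ σ'_p = 82.2 kPa, so the clay remains overconsolidated and only the recompression index applies:
S_c = C_r·H/(1+e₀)·log₁₀(σ'_f/σ'_0) = 0.026×7.5/2.13×log₁₀(64.443/44.237)
    = 0.091549 × 0.16339 = 0.01496 m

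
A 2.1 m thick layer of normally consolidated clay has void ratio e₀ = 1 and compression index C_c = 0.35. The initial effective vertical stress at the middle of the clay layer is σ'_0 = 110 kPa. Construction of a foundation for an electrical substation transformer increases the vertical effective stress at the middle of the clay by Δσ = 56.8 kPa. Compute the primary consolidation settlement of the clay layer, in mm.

S_c ≈ 66.4 mm

Final effective stress: σ'_f = σ'_0 + Δσ = 110 + 56.8 = 166.8 kPa.
Normally consolidated clay, so the full stress increment lies on the virgin compression line:
S_c = C_c·H/(1+e₀)·log₁₀(σ'_f/σ'_0) = 0.35×2.1/(1+1)×log₁₀(166.8/110)
    = 0.3675 × 0.1808 = 0.06644 m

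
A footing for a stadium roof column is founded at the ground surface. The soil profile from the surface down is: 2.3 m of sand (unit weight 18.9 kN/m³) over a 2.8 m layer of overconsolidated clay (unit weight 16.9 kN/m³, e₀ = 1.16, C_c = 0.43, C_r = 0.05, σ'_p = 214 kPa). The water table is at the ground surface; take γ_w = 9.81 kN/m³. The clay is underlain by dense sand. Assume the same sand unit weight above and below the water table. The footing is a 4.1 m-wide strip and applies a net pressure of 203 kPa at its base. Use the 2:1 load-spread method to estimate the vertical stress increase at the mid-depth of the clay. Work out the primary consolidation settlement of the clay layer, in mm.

S_c ≈ 42.1 mm

Mid-depth of clay below the ground surface: z = 2.3 + 2.8/2 = 3.7 m.
Total vertical stress at mid-clay: σ_v = 18.9×2.3 + 16.9×1.4 = 67.13 kPa.
Pore pressure: u = 9.81×(3.7 − 0) = 36.297 kPa.
Initial effective stress: σ'_0 = σ_v − u = 67.13 − 36.297 = 30.833 kPa.
Stress increase at mid-clay by the 2:1 spreading method:
Δσ = qB/(B+z) = 203×4.1/(4.1+3.7) = 106.71 kPa
Final effective stress: σ'_f = 30.833 + 106.71 = 137.54 kPa.
σ'_f = 137.54 ≤ σ'_p = 214 kPa, so the clay remains overconsolidated and only the recompression index applies:
S_c = C_r·H/(1+e₀)·log₁₀(σ'_f/σ'_0) = 0.05×2.8/2.16×log₁₀(137.54/30.833)
    = 0.064815 × 0.64941 = 0.04209 m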